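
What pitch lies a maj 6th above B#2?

G##3

Counting six letter names up from B lands on G.
A major sixth spans 9 semitones, so from B#2 the target pitch is G##3.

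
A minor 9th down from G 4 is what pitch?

The ninth's letter: G down two letter names plus an octave → F.
A minor ninth is 13 semitones; 13 semitones down from G4 gives F#3.

F sharp 3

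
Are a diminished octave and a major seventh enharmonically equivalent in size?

Yes

A diminished octave spans 11 semitones, and a major seventh also spans 11 semitones — they're enharmonic.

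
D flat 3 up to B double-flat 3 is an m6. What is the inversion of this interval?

major 3rd

Interval numbers invert to sum to nine: 6 + 3 = 9, so a sixth inverts to a third.
The quality also flips — minor becomes major — giving a major third.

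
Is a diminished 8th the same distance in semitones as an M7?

Both span 11 semitones: a diminished octave and a major seventh are the same chromatic distance.

Yes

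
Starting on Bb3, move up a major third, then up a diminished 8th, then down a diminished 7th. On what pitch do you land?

E4

Up a major third from Bb3: D4 (4 semitones up).
D4 up a diminished octave → Db5 (11 semitones).
A diminished seventh down from Db5 is E4.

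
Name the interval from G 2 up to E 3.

G to E spans six letter names (G-A-B-C-D-E) — that makes it a sixth of some quality.
Counting semitones, G2→E3 is 9, which is the major sixth.

M6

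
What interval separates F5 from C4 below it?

P11

Descending from F5 to C4 is the same interval as ascending C4 to F5.
C to F spans four letter names (C-D-E-F), plus an octave — that makes it an eleventh of some quality.
C4 to F5 is 17 semitones, matching the perfect eleventh exactly, so the quality is perfect.
(Equivalently, a compound perfect fourth: a perfect fourth plus an octave.)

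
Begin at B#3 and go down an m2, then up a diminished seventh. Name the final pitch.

G#4

A minor second down from B#3 is A##3.
A diminished seventh up from A##3 is G#4.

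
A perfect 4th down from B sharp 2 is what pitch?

The fourth takes the letter from B down to F.
Moving 5 semitones down from B#2 (the size of a perfect fourth) reaches F##2.

F double-sharp 2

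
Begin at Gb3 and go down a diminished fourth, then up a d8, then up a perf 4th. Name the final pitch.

Gb4

Down a diminished fourth from Gb3: D3 (4 semitones down).
D3 up a diminished octave → Db4 (11 semitones).
Up a perfect fourth from Db4: Gb4 (5 semitones up).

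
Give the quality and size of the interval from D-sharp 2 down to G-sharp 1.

perfect fifth

Descending from D#2 to G#1 is the same interval as ascending G#1 to D#2.
G to D spans five letter names (G-A-B-C-D) — that makes it a fifth of some quality.
G#1 to D#2 is 7 semitones, matching the perfect fifth exactly, so the quality is perfect.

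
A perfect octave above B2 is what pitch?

For an octave the letter name doesn't change: still B, an octave up.
A perfect octave is 12 semitones; 12 semitones up from B2 gives B3.

B3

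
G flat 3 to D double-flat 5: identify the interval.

d12

G to D spans five letter names (G-A-B-C-D), plus an octave — that makes it a twelfth of some quality.
A perfect twelfth would be 19 semitones; Gb3 to Dbb5 is 18, one semitone narrower, so the interval is diminished.
(Equivalently, a compound diminished fifth: a diminished fifth plus an octave.)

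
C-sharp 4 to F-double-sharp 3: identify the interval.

Descending from C#4 to F##3 is the same interval as ascending F##3 to C#4.
F to C spans five letter names (F-G-A-B-C): a fifth.
The perfect fifth is 7 semitones; here we have 6, one semitone narrower: diminished.

diminished fifth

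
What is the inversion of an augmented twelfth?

diminished fourth

First reduce the compound augmented twelfth to its simple form, an augmented fifth.
Interval numbers invert to sum to nine: 5 + 4 = 9, so a fifth inverts to a fourth.
And augmented becomes diminished under inversion, so we get a diminished fourth.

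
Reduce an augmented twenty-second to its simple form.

Each octave removed subtracts seven from the number: 22 − 14 = 8.
So an augmented twenty-second is 2 octaves plus an augmented octave. The quality is unchanged.

augmented 8th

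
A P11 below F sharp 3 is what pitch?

The eleventh's letter: F down four letter names plus an octave → C.
Moving 17 semitones down from F#3 (the size of a perfect eleventh) reaches C#2.

C sharp 2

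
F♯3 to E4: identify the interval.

F to E spans seven letter names (F-G-A-B-C-D-E) — that makes it a seventh of some quality.
At 10 semitones, F#3→E4 falls one short of a major seventh: minor.

minor seventh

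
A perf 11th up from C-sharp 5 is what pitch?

F-sharp 6

The eleventh's letter: C up four letter names plus an octave → F.
A perfect eleventh is 17 semitones; 17 semitones up from C#5 gives F#6.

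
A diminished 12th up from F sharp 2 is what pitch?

C 4

Counting five letter names plus an octave up from F lands on C.
Moving 18 semitones up from F#2 (the size of a diminished twelfth) reaches C4.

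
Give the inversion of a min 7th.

major second

The rule of nine gives the new number: 9 − 7 = 2, so a seventh becomes a second.
And minor becomes major under inversion, so we get a major second.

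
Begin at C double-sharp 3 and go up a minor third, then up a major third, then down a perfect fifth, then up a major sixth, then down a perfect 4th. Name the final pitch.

A minor third up from C##3 is E#3.
Up a major third from E#3: G##3 (4 semitones up).
Down a perfect fifth from G##3: C##3 (7 semitones down).
C##3 up a major sixth → A##3 (9 semitones).
A##3 down a perfect fourth → E##3 (5 semitones).

E double-sharp 3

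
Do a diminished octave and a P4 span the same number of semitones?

No

A diminished octave is 11 semitones but a perfect fourth is 5 semitones — different sizes.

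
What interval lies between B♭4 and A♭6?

m14

B to A spans seven letter names (B-C-D-E-F-G-A), plus an octave — that makes it a fourteenth of some quality.
A major fourteenth would be 23 semitones, but Bb4 to Ab6 is 22 — one semitone narrower, making it a minor fourteenth.
(Equivalently, a compound minor seventh: a minor seventh plus an octave.)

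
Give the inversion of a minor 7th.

major second

Interval numbers invert to sum to nine: 7 + 2 = 9, so a seventh inverts to a second.
Quality inverts too: minor becomes major. That makes the inversion a major second.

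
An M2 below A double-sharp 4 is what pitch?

G double-sharp 4

The second takes the letter from A down to G.
A major second spans 2 semitones, so from A##4 the target pitch is G##4.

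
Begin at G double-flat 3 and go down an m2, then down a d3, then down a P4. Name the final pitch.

A minor second down from Gbb3 is Fb3.
Down a diminished third from Fb3: D3 (2 semitones down).
D3 down a perfect fourth → A2 (5 semitones).

A 2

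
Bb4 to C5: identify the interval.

M2

B to C spans two letter names (B-C): a second.
Counting semitones, Bb4→C5 is 2, which is the major second.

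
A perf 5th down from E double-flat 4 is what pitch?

A double-flat 3

The fifth takes the letter from E down to A.
A perfect fifth is 7 semitones; 7 semitones down from Ebb4 gives Abb3.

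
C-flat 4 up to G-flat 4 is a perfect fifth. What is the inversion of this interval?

Interval numbers invert to sum to nine: 5 + 4 = 9, so a fifth inverts to a fourth.
Quality inverts too: perfect stays perfect. That makes the inversion a perfect fourth.

perfect 4th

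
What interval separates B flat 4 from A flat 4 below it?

Descending from Bb4 to Ab4 is the same interval as ascending Ab4 to Bb4.
A to B spans two letter names (A-B): a second.
Counting semitones, Ab4→Bb4 is 2, which is the major second.

major second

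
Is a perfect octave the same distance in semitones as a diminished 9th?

A perfect octave = 12 semitones = a diminished ninth; enharmonically equal.

Yes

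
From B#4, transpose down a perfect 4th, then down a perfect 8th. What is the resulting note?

F##3

Down a perfect fourth from B#4: F##4 (5 semitones down).
A perfect octave down from F##4 is F##3.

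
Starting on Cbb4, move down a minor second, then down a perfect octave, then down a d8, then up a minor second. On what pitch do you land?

Cbb4 down a minor second → Bbb3 (1 semitone).
Down a perfect octave from Bbb3: Bbb2 (12 semitones down).
A diminished octave down from Bbb2 is Bb1.
Up a minor second from Bb1: Cb2 (1 semitone up).

Cb2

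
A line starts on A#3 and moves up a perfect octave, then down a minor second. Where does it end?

A perfect octave up from A#3 is A#4.
A#4 down a minor second → G##4 (1 semitone).

G##4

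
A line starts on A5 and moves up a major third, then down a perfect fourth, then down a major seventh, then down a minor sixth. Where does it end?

C#4

A major third up from A5 is C#6.
A perfect fourth down from C#6 is G#5.
Down a major seventh from G#5: A4 (11 semitones down).
Down a minor sixth from A4: C#4 (8 semitones down).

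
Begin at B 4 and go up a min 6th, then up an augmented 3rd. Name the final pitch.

A minor sixth up from B4 is G5.
G5 up an augmented third → B#5 (5 semitones).

B sharp 5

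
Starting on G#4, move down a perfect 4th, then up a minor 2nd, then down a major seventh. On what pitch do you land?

F3

Down a perfect fourth from G#4: D#4 (5 semitones down).
Up a minor second from D#4: E4 (1 semitone up).
Down a major seventh from E4: F3 (11 semitones down).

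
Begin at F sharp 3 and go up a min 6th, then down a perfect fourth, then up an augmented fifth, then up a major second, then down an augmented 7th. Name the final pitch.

G 3

Up a minor sixth from F#3: D4 (8 semitones up).
Down a perfect fourth from D4: A3 (5 semitones down).
A3 up an augmented fifth → E#4 (8 semitones).
Up a major second from E#4: F##4 (2 semitones up).
F##4 down an augmented seventh → G3 (12 semitones).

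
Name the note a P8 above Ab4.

The letter stays A (same as the start), shifted an octave up.
A perfect octave spans 12 semitones, so from Ab4 the target pitch is Ab5.

Ab5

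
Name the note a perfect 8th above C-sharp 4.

C-sharp 5

For an octave the letter name doesn't change: still C, an octave up.
Moving 12 semitones up from C#4 (the size of a perfect octave) reaches C#5.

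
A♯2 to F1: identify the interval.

augmented 10th

Descending from A#2 to F1 is the same interval as ascending F1 to A#2.
F to A spans three letter names (F-G-A), plus an octave, so the interval is some kind of tenth.
The major tenth is 16 semitones; here we have 17, one semitone wider: augmented.
(Equivalently, a compound augmented third: an augmented third plus an octave.)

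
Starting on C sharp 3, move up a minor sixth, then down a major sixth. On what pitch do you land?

C 3

C#3 up a minor sixth → A3 (8 semitones).
Down a major sixth from A3: C3 (9 semitones down).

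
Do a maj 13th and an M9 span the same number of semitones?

A major thirteenth is 21 semitones but a major ninth is 14 semitones — different sizes.

No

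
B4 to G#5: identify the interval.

B to G spans six letter names (B-C-D-E-F-G): a sixth.
B4 to G#5 is 9 semitones, matching the major sixth exactly, so the quality is major.

major 6th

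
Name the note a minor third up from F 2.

A-flat 2

Three letter names up from F: A.
A minor third spans 3 semitones, so from F2 the target pitch is Ab2.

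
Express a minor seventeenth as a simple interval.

Each octave removed subtracts seven from the number: 17 − 14 = 3.
Quality carries through unchanged, so the simple form is a minor third.

minor third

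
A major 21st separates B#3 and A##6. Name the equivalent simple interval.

Take out 2 octaves (14 from the number): 21 − 14 = 7.
So a major twenty-first is 2 octaves plus a major seventh. The quality is unchanged.

M7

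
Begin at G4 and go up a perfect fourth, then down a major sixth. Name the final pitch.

Up a perfect fourth from G4: C5 (5 semitones up).
C5 down a major sixth → Eb4 (9 semitones).

Eb4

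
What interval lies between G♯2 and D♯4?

G to D spans five letter names (G-A-B-C-D), plus an octave — that makes it a twelfth of some quality.
G#2 to D#4 is 19 semitones, matching the perfect twelfth exactly, so the quality is perfect.
(Equivalently, a compound perfect fifth: a perfect fifth plus an octave.)

P12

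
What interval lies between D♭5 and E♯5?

doubly augmented second

D to E spans two letter names (D-E) — that makes it a second of some quality.
Db5 to E#5 spans 4 semitones — two semitones wider than the major second (2) — giving a doubly augmented second.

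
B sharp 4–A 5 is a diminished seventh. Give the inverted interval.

augmented 2nd

Interval numbers invert to sum to nine: 7 + 2 = 9, so a seventh inverts to a second.
Quality inverts too: diminished becomes augmented. That makes the inversion an augmented second.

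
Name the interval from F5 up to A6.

F to A spans three letter names (F-G-A), plus an octave — that makes it a tenth of some quality.
The major tenth spans 16 semitones, and F5 to A6 is exactly 16 semitones — so this is a major tenth.
(Equivalently, a compound major third: a major third plus an octave.)

major tenth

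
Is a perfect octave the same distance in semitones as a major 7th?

No

A perfect octave spans 12 semitones; a major seventh spans 11 semitones. They differ by 1.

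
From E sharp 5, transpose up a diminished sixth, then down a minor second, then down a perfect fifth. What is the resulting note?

Up a diminished sixth from E#5: C6 (7 semitones up).
Down a minor second from C6: B5 (1 semitone down).
B5 down a perfect fifth → E5 (7 semitones).

E 5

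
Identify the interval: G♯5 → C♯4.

Descending from G#5 to C#4 is the same interval as ascending C#4 to G#5.
C to G spans five letter names (C-D-E-F-G), plus an octave — that makes it a twelfth of some quality.
C#4 to G#5 is 19 semitones, matching the perfect twelfth exactly, so the quality is perfect.
(Equivalently, a compound perfect fifth: a perfect fifth plus an octave.)

perfect twelfth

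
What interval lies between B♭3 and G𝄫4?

B to G spans six letter names (B-C-D-E-F-G) — that makes it a sixth of some quality.
The major sixth is 9 semitones; here we have 7, two semitones narrower: diminished.

diminished sixth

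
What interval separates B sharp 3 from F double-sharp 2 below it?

Descending from B#3 to F##2 is the same interval as ascending F##2 to B#3.
F to B spans four letter names (F-G-A-B), plus an octave: an eleventh.
The perfect eleventh spans 17 semitones, and F##2 to B#3 is exactly 17 semitones — so this is a perfect eleventh.
(Equivalently, a compound perfect fourth: a perfect fourth plus an octave.)

P11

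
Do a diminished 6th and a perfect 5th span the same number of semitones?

Yes

Both span 7 semitones: a diminished sixth and a perfect fifth are the same chromatic distance.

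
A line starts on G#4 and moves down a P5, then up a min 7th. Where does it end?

B4

G#4 down a perfect fifth → C#4 (7 semitones).
A minor seventh up from C#4 is B4.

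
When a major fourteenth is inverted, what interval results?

m2

First reduce the compound major fourteenth to its simple form, a major seventh.
Inverted interval numbers add to nine, so a seventh pairs with a second (7 + 2 = 9).
Quality inverts too: major becomes minor. That makes the inversion a minor second.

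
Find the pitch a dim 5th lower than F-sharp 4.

B-sharp 3

The fifth takes the letter from F down to B.
A diminished fifth spans 6 semitones, so from F#4 the target pitch is B#3.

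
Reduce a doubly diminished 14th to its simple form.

Take out an octave (7 from the number): 14 − 7 = 7.
So a doubly diminished fourteenth is an octave plus a doubly diminished seventh. The quality is unchanged.

doubly diminished 7th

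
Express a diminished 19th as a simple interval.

diminished fifth

Subtracting seven from the interval number removes an octave: 19 − 14 = 5.
That makes a diminished nineteenth a compound diminished fifth — 2 octaves plus a diminished fifth.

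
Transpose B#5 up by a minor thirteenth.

The thirteenth's letter: B up six letter names plus an octave → G.
A minor thirteenth spans 20 semitones, so from B#5 the target pitch is G#7.

G#7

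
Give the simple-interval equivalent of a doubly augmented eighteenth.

Take out 2 octaves (14 from the number): 18 − 14 = 4.
Quality carries through unchanged, so the simple form is a doubly augmented fourth.

doubly augmented 4th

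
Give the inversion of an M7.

m2

The rule of nine gives the new number: 9 − 7 = 2, so a seventh becomes a second.
And major becomes minor under inversion, so we get a minor second.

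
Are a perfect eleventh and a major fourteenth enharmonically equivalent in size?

No

A perfect eleventh spans 17 semitones; a major fourteenth spans 23 semitones. They differ by 6.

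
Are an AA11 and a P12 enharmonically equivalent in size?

Yes

A doubly augmented eleventh = 19 semitones = a perfect twelfth; enharmonically equal.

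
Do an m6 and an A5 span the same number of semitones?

Yes

A minor sixth = 8 semitones = an augmented fifth; enharmonically equal.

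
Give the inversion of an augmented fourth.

Inverted interval numbers add to nine, so a fourth pairs with a fifth (4 + 5 = 9).
The quality also flips — augmented becomes diminished — giving a diminished fifth.

diminished fifth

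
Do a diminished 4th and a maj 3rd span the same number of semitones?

Yes

A diminished fourth spans 4 semitones, and a major third also spans 4 semitones — they're enharmonic.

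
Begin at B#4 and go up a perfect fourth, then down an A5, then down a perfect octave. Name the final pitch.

B#4 up a perfect fourth → E#5 (5 semitones).
E#5 down an augmented fifth → A4 (8 semitones).
A perfect octave down from A4 is A3.

A3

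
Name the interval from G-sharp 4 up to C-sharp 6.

G to C spans four letter names (G-A-B-C), plus an octave — that makes it an eleventh of some quality.
The perfect eleventh spans 17 semitones, and G#4 to C#6 is exactly 17 semitones — so this is a perfect eleventh.
(Equivalently, a compound perfect fourth: a perfect fourth plus an octave.)

P11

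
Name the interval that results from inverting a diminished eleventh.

A5

First reduce the compound diminished eleventh to its simple form, a diminished fourth.
Inverted interval numbers add to nine, so a fourth pairs with a fifth (4 + 5 = 9).
The quality also flips — diminished becomes augmented — giving an augmented fifth.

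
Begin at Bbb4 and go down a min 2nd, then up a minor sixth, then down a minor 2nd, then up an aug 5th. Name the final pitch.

B5

Down a minor second from Bbb4: Ab4 (1 semitone down).
Ab4 up a minor sixth → Fb5 (8 semitones).
A minor second down from Fb5 is Eb5.
Up an augmented fifth from Eb5: B5 (8 semitones up).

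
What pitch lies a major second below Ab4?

The second takes the letter from A down to G.
A major second is 2 semitones; 2 semitones down from Ab4 gives Gb4.

Gb4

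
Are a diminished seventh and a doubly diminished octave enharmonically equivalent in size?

No

9 semitones (diminished seventh) vs 10 semitones (doubly diminished octave): not equal.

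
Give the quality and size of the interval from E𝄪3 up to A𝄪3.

P4

E to A spans four letter names (E-F-G-A), so the interval is some kind of fourth.
Counting semitones, E##3→A##3 is 5, which is the perfect fourth.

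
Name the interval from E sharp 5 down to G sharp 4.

Descending from E#5 to G#4 is the same interval as ascending G#4 to E#5.
G to E spans six letter names (G-A-B-C-D-E): a sixth.
Counting semitones, G#4→E#5 is 9, which is the major sixth.

major sixth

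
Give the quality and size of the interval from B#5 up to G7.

diminished thirteenth

B to G spans six letter names (B-C-D-E-F-G), plus an octave — that makes it a thirteenth of some quality.
A major thirteenth would be 21 semitones; B#5 to G7 is 19, two semitones narrower, so the interval is diminished.
(Equivalently, a compound diminished sixth: a diminished sixth plus an octave.)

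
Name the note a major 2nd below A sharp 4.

G sharp 4

Counting two letter names down from A lands on G.
Moving 2 semitones down from A#4 (the size of a major second) reaches G#4.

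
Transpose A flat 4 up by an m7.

G flat 5

Seven letter names up from A: G.
A minor seventh spans 10 semitones, so from Ab4 the target pitch is Gb5.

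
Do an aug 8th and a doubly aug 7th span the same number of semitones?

Yes

An augmented octave = 13 semitones = a doubly augmented seventh; enharmonically equal.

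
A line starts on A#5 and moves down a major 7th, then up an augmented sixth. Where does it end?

G##5

A major seventh down from A#5 is B4.
An augmented sixth up from B4 is G##5.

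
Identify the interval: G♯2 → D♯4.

G to D spans five letter names (G-A-B-C-D), plus an octave, so the interval is some kind of twelfth.
G#2 to D#4 is 19 semitones, matching the perfect twelfth exactly, so the quality is perfect.
(Equivalently, a compound perfect fifth: a perfect fifth plus an octave.)

P12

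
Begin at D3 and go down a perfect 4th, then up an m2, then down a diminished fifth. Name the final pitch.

A perfect fourth down from D3 is A2.
A minor second up from A2 is Bb2.
Down a diminished fifth from Bb2: E2 (6 semitones down).

E2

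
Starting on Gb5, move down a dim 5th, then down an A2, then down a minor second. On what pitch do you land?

Ab4

Down a diminished fifth from Gb5: C5 (6 semitones down).
Down an augmented second from C5: Bbb4 (3 semitones down).
A minor second down from Bbb4 is Ab4.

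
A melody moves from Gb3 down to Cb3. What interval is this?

P5

Descending from Gb3 to Cb3 is the same interval as ascending Cb3 to Gb3.
C to G spans five letter names (C-D-E-F-G): a fifth.
Cb3 to Gb3 is 7 semitones, matching the perfect fifth exactly, so the quality is perfect.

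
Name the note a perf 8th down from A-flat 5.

An octave keeps the letter name A, an octave down from A.
Moving 12 semitones down from Ab5 (the size of a perfect octave) reaches Ab4.

A-flat 4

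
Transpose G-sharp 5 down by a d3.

E-double-sharp 5

Three letter names down from G: E.
A diminished third spans 2 semitones, so from G#5 the target pitch is E##5.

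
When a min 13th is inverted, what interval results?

First reduce the compound minor thirteenth to its simple form, a minor sixth.
The rule of nine gives the new number: 9 − 6 = 3, so a sixth becomes a third.
The quality also flips — minor becomes major — giving a major third.

M3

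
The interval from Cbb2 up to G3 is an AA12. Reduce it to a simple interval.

Take out an octave (7 from the number): 12 − 7 = 5.
Quality carries through unchanged, so the simple form is a doubly augmented fifth.

doubly augmented 5th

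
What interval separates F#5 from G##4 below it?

diminished 7th

Descending from F#5 to G##4 is the same interval as ascending G##4 to F#5.
G to F spans seven letter names (G-A-B-C-D-E-F), so the interval is some kind of seventh.
G##4 to F#5 spans 9 semitones — two semitones narrower than the major seventh (11) — giving a diminished seventh.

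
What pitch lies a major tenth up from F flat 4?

The tenth's letter: F up three letter names plus an octave → A.
A major tenth spans 16 semitones, so from Fb4 the target pitch is Ab5.

A flat 5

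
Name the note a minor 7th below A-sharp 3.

Counting seven letter names down from A lands on B.
Moving 10 semitones down from A#3 (the size of a minor seventh) reaches B#2.

B-sharp 2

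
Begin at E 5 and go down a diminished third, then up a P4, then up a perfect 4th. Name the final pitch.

E5 down a diminished third → C##5 (2 semitones).
Up a perfect fourth from C##5: F##5 (5 semitones up).
A perfect fourth up from F##5 is B#5.

B sharp 5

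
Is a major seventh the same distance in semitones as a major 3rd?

A major seventh spans 11 semitones; a major third spans 4 semitones. They differ by 7.

No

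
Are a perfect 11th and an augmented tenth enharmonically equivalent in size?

A perfect eleventh spans 17 semitones, and an augmented tenth also spans 17 semitones — they're enharmonic.

Yes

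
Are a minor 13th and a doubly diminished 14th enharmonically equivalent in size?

Both span 20 semitones: a minor thirteenth and a doubly diminished fourteenth are the same chromatic distance.

Yes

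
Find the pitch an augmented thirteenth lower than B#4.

D3

The thirteenth's letter: B down six letter names plus an octave → D.
Moving 22 semitones down from B#4 (the size of an augmented thirteenth) reaches D3.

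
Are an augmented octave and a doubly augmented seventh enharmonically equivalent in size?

Yes

Both span 13 semitones: an augmented octave and a doubly augmented seventh are the same chromatic distance.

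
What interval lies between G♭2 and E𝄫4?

minor thirteenth

G to E spans six letter names (G-A-B-C-D-E), plus an octave — that makes it a thirteenth of some quality.
A major thirteenth would be 21 semitones, but Gb2 to Ebb4 is 20 — one semitone narrower, making it a minor thirteenth.
(Equivalently, a compound minor sixth: a minor sixth plus an octave.)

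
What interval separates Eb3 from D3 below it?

minor second

Descending from Eb3 to D3 is the same interval as ascending D3 to Eb3.
D to E spans two letter names (D-E): a second.
D3 to Eb3 is 1 semitone, a half step short of the major second (2), so this is minor.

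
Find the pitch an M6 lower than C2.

Eb1

The sixth takes the letter from C down to E.
Moving 9 semitones down from C2 (the size of a major sixth) reaches Eb1.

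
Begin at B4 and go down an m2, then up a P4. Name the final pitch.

D#5

A minor second down from B4 is A#4.
A#4 up a perfect fourth → D#5 (5 semitones).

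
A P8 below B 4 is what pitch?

B 3

For an octave the letter name doesn't change: still B, an octave down.
A perfect octave spans 12 semitones, so from B4 the target pitch is B3.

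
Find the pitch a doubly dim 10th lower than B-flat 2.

G-double-sharp 1

The tenth's letter: B down three letter names plus an octave → G.
A doubly diminished tenth is 13 semitones; 13 semitones down from Bb2 gives G##1.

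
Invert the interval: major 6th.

minor 3rd

The rule of nine gives the new number: 9 − 6 = 3, so a sixth becomes a third.
The quality also flips — major becomes minor — giving a minor third.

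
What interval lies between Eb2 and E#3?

E to E is the same letter name, plus an octave, so the interval is some kind of octave.
The perfect octave is 12 semitones; here we have 14, two semitones wider: doubly augmented.

doubly augmented 8th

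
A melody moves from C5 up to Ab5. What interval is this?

C to A spans six letter names (C-D-E-F-G-A): a sixth.
At 8 semitones, C5→Ab5 falls one short of a major sixth: minor.

minor 6th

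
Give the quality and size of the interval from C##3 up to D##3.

C to D spans two letter names (C-D): a second.
C##3 to D##3 is 2 semitones, matching the major second exactly, so the quality is major.

M2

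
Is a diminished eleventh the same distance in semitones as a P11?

16 semitones (diminished eleventh) vs 17 semitones (perfect eleventh): not equal.

No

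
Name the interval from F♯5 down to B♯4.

d5

Descending from F#5 to B#4 is the same interval as ascending B#4 to F#5.
B to F spans five letter names (B-C-D-E-F) — that makes it a fifth of some quality.
B#4 to F#5 spans 6 semitones — one semitone narrower than the perfect fifth (7) — giving a diminished fifth.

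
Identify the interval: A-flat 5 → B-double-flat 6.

minor ninth

A to B spans two letter names (A-B), plus an octave, so the interval is some kind of ninth.
At 13 semitones, Ab5→Bbb6 falls one short of a major ninth: minor.
(Equivalently, a compound minor second: a minor second plus an octave.)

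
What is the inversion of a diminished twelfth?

A4

First reduce the compound diminished twelfth to its simple form, a diminished fifth.
Interval numbers invert to sum to nine: 5 + 4 = 9, so a fifth inverts to a fourth.
The quality also flips — diminished becomes augmented — giving an augmented fourth.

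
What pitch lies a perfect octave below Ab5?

For an octave the letter name doesn't change: still A, an octave down.
Moving 12 semitones down from Ab5 (the size of a perfect octave) reaches Ab4.

Ab4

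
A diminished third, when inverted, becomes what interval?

Interval numbers invert to sum to nine: 3 + 6 = 9, so a third inverts to a sixth.
And diminished becomes augmented under inversion, so we get an augmented sixth.

A6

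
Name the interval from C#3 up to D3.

m2

C to D spans two letter names (C-D), so the interval is some kind of second.
At 1 semitone, C#3→D3 falls one short of a major second: minor.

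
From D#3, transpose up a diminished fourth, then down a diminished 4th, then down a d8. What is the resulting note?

D##2

Up a diminished fourth from D#3: G3 (4 semitones up).
Down a diminished fourth from G3: D#3 (4 semitones down).
Down a diminished octave from D#3: D##2 (11 semitones down).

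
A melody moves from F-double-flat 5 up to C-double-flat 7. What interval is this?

perfect 12th

F to C spans five letter names (F-G-A-B-C), plus an octave — that makes it a twelfth of some quality.
Counting semitones, Fbb5→Cbb7 is 19, which is the perfect twelfth.
(Equivalently, a compound perfect fifth: a perfect fifth plus an octave.)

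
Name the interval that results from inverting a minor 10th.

M6

First reduce the compound minor tenth to its simple form, a minor third.
Inverted interval numbers add to nine, so a third pairs with a sixth (3 + 6 = 9).
Quality inverts too: minor becomes major. That makes the inversion a major sixth.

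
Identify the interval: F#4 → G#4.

F to G spans two letter names (F-G), so the interval is some kind of second.
The major second spans 2 semitones, and F#4 to G#4 is exactly 2 semitones — so this is a major second.

major 2nd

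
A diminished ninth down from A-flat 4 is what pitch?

G-sharp 3

The ninth's letter: A down two letter names plus an octave → G.
Moving 12 semitones down from Ab4 (the size of a diminished ninth) reaches G#3.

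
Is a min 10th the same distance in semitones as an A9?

Yes

Both span 15 semitones: a minor tenth and an augmented ninth are the same chromatic distance.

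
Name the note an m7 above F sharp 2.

Counting seven letter names up from F lands on E.
A minor seventh spans 10 semitones, so from F#2 the target pitch is E3.

E 3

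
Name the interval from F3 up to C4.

F to C spans five letter names (F-G-A-B-C): a fifth.
Counting semitones, F3→C4 is 7, which is the perfect fifth.

P5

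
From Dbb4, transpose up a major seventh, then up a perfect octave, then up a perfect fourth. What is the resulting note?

Fb6

Up a major seventh from Dbb4: Cb5 (11 semitones up).
Cb5 up a perfect octave → Cb6 (12 semitones).
Cb6 up a perfect fourth → Fb6 (5 semitones).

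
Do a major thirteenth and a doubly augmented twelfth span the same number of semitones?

Yes

A major thirteenth spans 21 semitones, and a doubly augmented twelfth also spans 21 semitones — they're enharmonic.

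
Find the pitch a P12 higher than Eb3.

Bb4

Counting five letter names plus an octave up from E lands on B.
A perfect twelfth spans 19 semitones, so from Eb3 the target pitch is Bb4.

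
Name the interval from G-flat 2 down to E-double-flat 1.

Descending from Gb2 to Ebb1 is the same interval as ascending Ebb1 to Gb2.
E to G spans three letter names (E-F-G), plus an octave: a tenth.
Counting semitones, Ebb1→Gb2 is 16, which is the major tenth.
(Equivalently, a compound major third: a major third plus an octave.)

major tenth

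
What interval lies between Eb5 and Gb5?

E to G spans three letter names (E-F-G): a third.
Eb5 to Gb5 is 3 semitones, a half step short of the major third (4), so this is minor.

minor 3rd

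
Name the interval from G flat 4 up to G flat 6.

G to G is the same letter name, plus 2 octaves: a fifteenth.
Counting semitones, Gb4→Gb6 is 24, which is the perfect fifteenth.
(Equivalently, a compound perfect octave: a perfect octave plus an octave.)

perfect 15th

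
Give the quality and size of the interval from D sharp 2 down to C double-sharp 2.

Descending from D#2 to C##2 is the same interval as ascending C##2 to D#2.
C to D spans two letter names (C-D): a second.
A major second would be 2 semitones, but C##2 to D#2 is 1 — one semitone narrower, making it a minor second.

minor 2nd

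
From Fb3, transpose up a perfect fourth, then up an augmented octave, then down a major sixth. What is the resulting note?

Up a perfect fourth from Fb3: Bbb3 (5 semitones up).
Up an augmented octave from Bbb3: Bb4 (13 semitones up).
A major sixth down from Bb4 is Db4.

Db4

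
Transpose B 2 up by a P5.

F sharp 3

Counting five letter names up from B lands on F.
Moving 7 semitones up from B2 (the size of a perfect fifth) reaches F#3.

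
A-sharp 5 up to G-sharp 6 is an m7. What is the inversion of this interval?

Interval numbers invert to sum to nine: 7 + 2 = 9, so a seventh inverts to a second.
And minor becomes major under inversion, so we get a major second.

major second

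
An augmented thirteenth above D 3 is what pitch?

B-sharp 4

The thirteenth's letter: D up six letter names plus an octave → B.
An augmented thirteenth spans 22 semitones, so from D3 the target pitch is B#4.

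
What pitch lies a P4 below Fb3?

Cb3

Counting four letter names down from F lands on C.
A perfect fourth spans 5 semitones, so from Fb3 the target pitch is Cb3.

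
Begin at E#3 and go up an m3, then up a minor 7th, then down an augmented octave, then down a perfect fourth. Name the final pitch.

A minor third up from E#3 is G#3.
A minor seventh up from G#3 is F#4.
F#4 down an augmented octave → F3 (13 semitones).
F3 down a perfect fourth → C3 (5 semitones).

C3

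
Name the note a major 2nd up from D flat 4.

The second takes the letter from D up to E.
A major second is 2 semitones; 2 semitones up from Db4 gives Eb4.

E flat 4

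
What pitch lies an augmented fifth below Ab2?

Dbb2

Counting five letter names down from A lands on D.
An augmented fifth is 8 semitones; 8 semitones down from Ab2 gives Dbb2.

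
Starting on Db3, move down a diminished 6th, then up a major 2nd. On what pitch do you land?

Db3 down a diminished sixth → F#2 (7 semitones).
A major second up from F#2 is G#2.

G#2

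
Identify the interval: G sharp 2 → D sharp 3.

perfect fifth

G to D spans five letter names (G-A-B-C-D): a fifth.
Counting semitones, G#2→D#3 is 7, which is the perfect fifth.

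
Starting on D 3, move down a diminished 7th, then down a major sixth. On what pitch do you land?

G sharp 1

A diminished seventh down from D3 is E#2.
A major sixth down from E#2 is G#1.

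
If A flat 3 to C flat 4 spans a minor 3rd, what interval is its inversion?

The rule of nine gives the new number: 9 − 3 = 6, so a third becomes a sixth.
And minor becomes major under inversion, so we get a major sixth.

M6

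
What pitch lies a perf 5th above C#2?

G#2

Five letter names up from C: G.
A perfect fifth is 7 semitones; 7 semitones up from C#2 gives G#2.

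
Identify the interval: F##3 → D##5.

F to D spans six letter names (F-G-A-B-C-D), plus an octave, so the interval is some kind of thirteenth.
Counting semitones, F##3→D##5 is 21, which is the major thirteenth.
(Equivalently, a compound major sixth: a major sixth plus an octave.)

major 13th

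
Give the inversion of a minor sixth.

M3

Inverted interval numbers add to nine, so a sixth pairs with a third (6 + 3 = 9).
And minor becomes major under inversion, so we get a major third.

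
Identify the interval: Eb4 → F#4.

E to F spans two letter names (E-F), so the interval is some kind of second.
The major second is 2 semitones; here we have 3, one semitone wider: augmented.

augmented 2nd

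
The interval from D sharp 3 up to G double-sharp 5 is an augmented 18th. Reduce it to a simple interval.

Take out 2 octaves (14 from the number): 18 − 14 = 4.
So an augmented eighteenth is 2 octaves plus an augmented fourth. The quality is unchanged.

A4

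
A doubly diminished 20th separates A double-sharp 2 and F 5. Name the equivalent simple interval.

Subtracting seven from the interval number removes an octave: 20 − 14 = 6.
So a doubly diminished twentieth is 2 octaves plus a doubly diminished sixth. The quality is unchanged.

doubly diminished 6th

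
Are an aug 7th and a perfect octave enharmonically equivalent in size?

An augmented seventh = 12 semitones = a perfect octave; enharmonically equal.

Yes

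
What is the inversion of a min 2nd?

Interval numbers invert to sum to nine: 2 + 7 = 9, so a second inverts to a seventh.
The quality also flips — minor becomes major — giving a major seventh.

M7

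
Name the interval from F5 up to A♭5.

F to A spans three letter names (F-G-A), so the interval is some kind of third.
F5 to Ab5 is 3 semitones, a half step short of the major third (4), so this is minor.

minor 3rd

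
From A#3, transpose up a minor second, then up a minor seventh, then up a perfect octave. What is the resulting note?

A5

A#3 up a minor second → B3 (1 semitone).
Up a minor seventh from B3: A4 (10 semitones up).
A4 up a perfect octave → A5 (12 semitones).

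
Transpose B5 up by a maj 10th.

D#7

The tenth's letter: B up three letter names plus an octave → D.
A major tenth spans 16 semitones, so from B5 the target pitch is D#7.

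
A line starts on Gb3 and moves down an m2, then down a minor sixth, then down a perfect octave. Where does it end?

A1

A minor second down from Gb3 is F3.
Down a minor sixth from F3: A2 (8 semitones down).
A perfect octave down from A2 is A1.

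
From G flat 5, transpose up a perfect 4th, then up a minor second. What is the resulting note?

D double-flat 6

Up a perfect fourth from Gb5: Cb6 (5 semitones up).
Cb6 up a minor second → Dbb6 (1 semitone).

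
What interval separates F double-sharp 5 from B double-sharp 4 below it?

d5

Descending from F##5 to B##4 is the same interval as ascending B##4 to F##5.
B to F spans five letter names (B-C-D-E-F), so the interval is some kind of fifth.
B##4 to F##5 spans 6 semitones — one semitone narrower than the perfect fifth (7) — giving a diminished fifth.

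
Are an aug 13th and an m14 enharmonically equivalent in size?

Yes

An augmented thirteenth spans 22 semitones, and a minor fourteenth also spans 22 semitones — they're enharmonic.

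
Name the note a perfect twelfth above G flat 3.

Five letters up from G (plus an octave) reaches D.
A perfect twelfth spans 19 semitones, so from Gb3 the target pitch is Db5.

D flat 5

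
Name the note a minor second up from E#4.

F#4

The second takes the letter from E up to F.
Moving 1 semitone up from E#4 (the size of a minor second) reaches F#4.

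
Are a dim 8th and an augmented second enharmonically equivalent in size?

No

A diminished octave spans 11 semitones; an augmented second spans 3 semitones. They differ by 8.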